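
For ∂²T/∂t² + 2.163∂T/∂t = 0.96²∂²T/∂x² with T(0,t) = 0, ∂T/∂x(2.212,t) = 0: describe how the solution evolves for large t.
T → 0. Damping (γ=2.163) dissipates energy; oscillations decay exponentially.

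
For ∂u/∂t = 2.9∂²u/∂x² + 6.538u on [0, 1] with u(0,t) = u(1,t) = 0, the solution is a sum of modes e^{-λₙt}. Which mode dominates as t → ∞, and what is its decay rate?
Eigenvalues: λₙ = 2.9n²π²/1² - 6.538.
First three modes:
  n=1: λ₁ = 2.9π² - 6.538 ≈ 22.084
  n=2: λ₂ = 11.6π² - 6.538 ≈ 107.949
  n=3: λ₃ = 26.1π² - 6.538 ≈ 251.059
Since 2.9π² ≈ 28.622 > 6.538, all λₙ > 0.
The n=1 mode decays slowest → dominates as t → ∞.
Asymptotic: u ~ c₁ sin(πx/1) e^{-λ₁t} with decay rate λ₁ ≈ 22.084.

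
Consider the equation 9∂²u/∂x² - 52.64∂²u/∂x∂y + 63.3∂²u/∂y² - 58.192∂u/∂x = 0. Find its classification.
Hyperbolic. (A = 9, B = -52.64, C = 63.3 gives B² - 4AC = 492.1696.)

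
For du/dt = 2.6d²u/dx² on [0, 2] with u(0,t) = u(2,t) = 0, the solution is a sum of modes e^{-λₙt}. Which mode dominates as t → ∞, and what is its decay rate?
Eigenvalues: λₙ = 2.6n²π²/2².
First three modes:
  n=1: λ₁ = 2.6π²/2² ≈ 6.415
  n=2: λ₂ = 10.4π²/2² ≈ 25.661 (4× faster decay)
  n=3: λ₃ = 23.4π²/2² ≈ 57.737 (9× faster decay)
As t → ∞, higher modes decay exponentially faster. The n=1 mode dominates: u ~ c₁ sin(πx/2) e^{-λ₁t}.
Decay rate: λ₁ = 2.6π²/2² ≈ 6.415.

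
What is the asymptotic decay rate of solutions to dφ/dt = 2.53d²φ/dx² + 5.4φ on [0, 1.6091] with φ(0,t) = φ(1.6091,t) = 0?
Eigenvalues: λₙ = 2.53n²π²/1.6091² - 5.4.
First three modes:
  n=1: λ₁ = 2.53π²/1.6091² - 5.4 ≈ 4.244
  n=2: λ₂ = 10.12π²/1.6091² - 5.4 ≈ 33.176
  n=3: λ₃ = 22.77π²/1.6091² - 5.4 ≈ 81.395
Since 2.53π²/1.6091² ≈ 9.644 > 5.4, all λₙ > 0.
The n=1 mode decays slowest → dominates as t → ∞.
Asymptotic: φ ~ c₁ sin(πx/1.6091) e^{-λ₁t} with decay rate λ₁ ≈ 4.244.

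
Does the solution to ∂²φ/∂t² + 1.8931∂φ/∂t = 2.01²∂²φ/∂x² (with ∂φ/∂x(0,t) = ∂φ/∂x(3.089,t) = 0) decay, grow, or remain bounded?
φ → constant (steady state). Damping (γ=1.8931) dissipates the nonconstant modes; with Neumann BCs the spatial average obeys M''+γM'=0 and tends to a finite limit.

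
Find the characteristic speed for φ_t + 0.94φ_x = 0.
Speed = 0.94. Information travels along x - 0.94t = const (rightward).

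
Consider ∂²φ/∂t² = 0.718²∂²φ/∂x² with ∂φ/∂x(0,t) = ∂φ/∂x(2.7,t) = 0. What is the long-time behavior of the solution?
As t → ∞, φ oscillates about a mean that drifts linearly in t (generically unbounded; no decay). There is no damping, so the nonconstant modes persist as standing waves (energy conserved, no decay). But with Neumann conditions at both ends the constant mode has eigenvalue 0: the spatial mean M(t) of φ satisfies M'' = 0, so M(t) = M(0) + M'(0)·t. Unless the initial velocity has zero mean (∫φ_t(x,0)dx = 0), the solution grows linearly in t (unbounded, though not exponentially); if it does have zero mean, the solution stays bounded and simply oscillates.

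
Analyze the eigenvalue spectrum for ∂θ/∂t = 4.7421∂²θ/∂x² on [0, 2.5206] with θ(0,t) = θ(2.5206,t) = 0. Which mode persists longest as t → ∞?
Eigenvalues: λₙ = 4.7421n²π²/2.5206².
First three modes:
  n=1: λ₁ = 4.7421π²/2.5206² ≈ 7.367
  n=2: λ₂ = 18.9684π²/2.5206² ≈ 29.466 (4× faster decay)
  n=3: λ₃ = 42.6789π²/2.5206² ≈ 66.299 (9× faster decay)
As t → ∞, higher modes decay exponentially faster. The n=1 mode dominates: θ ~ c₁ sin(πx/2.5206) e^{-λ₁t}.
Decay rate: λ₁ = 4.7421π²/2.5206² ≈ 7.367.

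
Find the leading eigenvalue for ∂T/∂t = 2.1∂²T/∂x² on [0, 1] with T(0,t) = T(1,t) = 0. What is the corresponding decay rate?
Eigenvalues: λₙ = 2.1n²π².
First three modes:
  n=1: λ₁ = 2.1π² ≈ 20.726
  n=2: λ₂ = 8.4π² ≈ 82.905 (4× faster decay)
  n=3: λ₃ = 18.9π² ≈ 186.536 (9× faster decay)
As t → ∞, higher modes decay exponentially faster. The n=1 mode dominates: T ~ c₁ sin(πx) e^{-λ₁t}.
Decay rate: λ₁ = 2.1π² ≈ 20.726.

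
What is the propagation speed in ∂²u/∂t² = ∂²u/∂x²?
Speed = 1. Information travels along characteristics x = x₀ ± 1t.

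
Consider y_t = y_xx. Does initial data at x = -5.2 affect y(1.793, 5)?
Yes, for any finite x. The heat equation has infinite propagation speed, so all initial data affects all points at any t > 0.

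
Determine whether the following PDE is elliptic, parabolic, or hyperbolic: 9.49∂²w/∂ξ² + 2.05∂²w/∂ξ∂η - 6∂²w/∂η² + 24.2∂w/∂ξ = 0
Coefficients: A = 9.49, B = 2.05, C = -6. B² - 4AC = 231.9625, which is positive, so the equation is hyperbolic.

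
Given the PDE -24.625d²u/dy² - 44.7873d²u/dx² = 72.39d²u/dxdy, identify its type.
Rewriting in standard form: -44.7873d²u/dx² - 72.39d²u/dxdy - 24.625d²u/dy² = 0. The second-order coefficients are A = -44.7873, B = -72.39, C = -24.625. Since B² - 4AC = 828.76305 > 0, this is a hyperbolic PDE.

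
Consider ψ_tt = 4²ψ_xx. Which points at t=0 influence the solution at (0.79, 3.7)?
Domain of dependence: [-14.01, 15.59]. Signals travel at speed 4, so data within |x - 0.79| ≤ 4·3.7 = 14.8 can reach the point.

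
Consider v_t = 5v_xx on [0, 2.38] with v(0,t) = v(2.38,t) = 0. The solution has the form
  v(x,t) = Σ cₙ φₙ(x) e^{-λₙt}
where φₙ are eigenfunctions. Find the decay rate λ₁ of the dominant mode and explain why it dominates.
Eigenvalues: λₙ = 5n²π²/2.38².
First three modes:
  n=1: λ₁ = 5π²/2.38² ≈ 8.712
  n=2: λ₂ = 20π²/2.38² ≈ 34.848 (4× faster decay)
  n=3: λ₃ = 45π²/2.38² ≈ 78.408 (9× faster decay)
As t → ∞, higher modes decay exponentially faster. The n=1 mode dominates: v ~ c₁ sin(πx/2.38) e^{-λ₁t}.
Decay rate: λ₁ = 5π²/2.38² ≈ 8.712.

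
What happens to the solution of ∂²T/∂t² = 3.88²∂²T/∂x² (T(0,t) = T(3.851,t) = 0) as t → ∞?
T oscillates (no decay). Energy is conserved; the solution oscillates indefinitely as standing waves.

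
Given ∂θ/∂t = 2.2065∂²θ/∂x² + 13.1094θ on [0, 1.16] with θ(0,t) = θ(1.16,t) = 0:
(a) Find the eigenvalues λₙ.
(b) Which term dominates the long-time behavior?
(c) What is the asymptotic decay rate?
Eigenvalues: λₙ = 2.2065n²π²/1.16² - 13.1094.
First three modes:
  n=1: λ₁ = 2.2065π²/1.16² - 13.1094 ≈ 3.075
  n=2: λ₂ = 8.826π²/1.16² - 13.1094 ≈ 51.627
  n=3: λ₃ = 19.8585π²/1.16² - 13.1094 ≈ 132.547
Since 2.2065π²/1.16² ≈ 16.184 > 13.1094, all λₙ > 0.
The n=1 mode decays slowest → dominates as t → ∞.
Asymptotic: θ ~ c₁ sin(πx/1.16) e^{-λ₁t} with decay rate λ₁ ≈ 3.075.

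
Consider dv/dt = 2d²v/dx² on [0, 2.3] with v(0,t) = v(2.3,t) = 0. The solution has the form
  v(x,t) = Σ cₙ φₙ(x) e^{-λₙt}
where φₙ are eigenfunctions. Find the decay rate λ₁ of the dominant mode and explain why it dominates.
Eigenvalues: λₙ = 2n²π²/2.3².
First three modes:
  n=1: λ₁ = 2π²/2.3² ≈ 3.731
  n=2: λ₂ = 8π²/2.3² ≈ 14.926 (4× faster decay)
  n=3: λ₃ = 18π²/2.3² ≈ 33.583 (9× faster decay)
As t → ∞, higher modes decay exponentially faster. The n=1 mode dominates: v ~ c₁ sin(πx/2.3) e^{-λ₁t}.
Decay rate: λ₁ = 2π²/2.3² ≈ 3.731.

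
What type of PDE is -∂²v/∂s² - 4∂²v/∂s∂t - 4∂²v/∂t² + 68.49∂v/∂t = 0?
With A = -1, B = -4, C = -4, the discriminant is 0. This is a parabolic PDE.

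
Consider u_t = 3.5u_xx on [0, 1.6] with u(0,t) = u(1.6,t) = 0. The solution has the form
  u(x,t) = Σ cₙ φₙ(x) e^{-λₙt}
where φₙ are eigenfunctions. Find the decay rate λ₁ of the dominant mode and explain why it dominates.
Eigenvalues: λₙ = 3.5n²π²/1.6².
First three modes:
  n=1: λ₁ = 3.5π²/1.6² ≈ 13.494
  n=2: λ₂ = 14π²/1.6² ≈ 53.974 (4× faster decay)
  n=3: λ₃ = 31.5π²/1.6² ≈ 121.442 (9× faster decay)
As t → ∞, higher modes decay exponentially faster. The n=1 mode dominates: u ~ c₁ sin(πx/1.6) e^{-λ₁t}.
Decay rate: λ₁ = 3.5π²/1.6² ≈ 13.494.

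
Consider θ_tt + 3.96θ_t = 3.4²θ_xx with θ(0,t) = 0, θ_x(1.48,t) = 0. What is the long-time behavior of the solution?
As t → ∞, θ → 0. Damping (γ=3.96) dissipates energy; oscillations decay exponentially.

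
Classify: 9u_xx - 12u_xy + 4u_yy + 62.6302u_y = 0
Parabolic (discriminant = 0).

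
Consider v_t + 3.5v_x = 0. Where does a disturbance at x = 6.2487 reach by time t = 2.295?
At x = 14.2812. The characteristic carries data from (6.2487, 0) to (14.2812, 2.295).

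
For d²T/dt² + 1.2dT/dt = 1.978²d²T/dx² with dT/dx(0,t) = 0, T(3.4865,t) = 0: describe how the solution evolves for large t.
T → 0. Damping (γ=1.2) dissipates energy; oscillations decay exponentially.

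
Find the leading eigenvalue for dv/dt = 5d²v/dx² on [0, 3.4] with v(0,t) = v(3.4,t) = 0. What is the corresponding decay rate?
Eigenvalues: λₙ = 5n²π²/3.4².
First three modes:
  n=1: λ₁ = 5π²/3.4² ≈ 4.269
  n=2: λ₂ = 20π²/3.4² ≈ 17.075 (4× faster decay)
  n=3: λ₃ = 45π²/3.4² ≈ 38.42 (9× faster decay)
As t → ∞, higher modes decay exponentially faster. The n=1 mode dominates: v ~ c₁ sin(πx/3.4) e^{-λ₁t}.
Decay rate: λ₁ = 5π²/3.4² ≈ 4.269.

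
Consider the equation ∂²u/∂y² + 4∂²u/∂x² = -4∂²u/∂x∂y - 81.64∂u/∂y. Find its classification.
Rewriting in standard form: 4∂²u/∂x² + 4∂²u/∂x∂y + ∂²u/∂y² + 81.64∂u/∂y = 0. Parabolic. (A = 4, B = 4, C = 1 gives B² - 4AC = 0.)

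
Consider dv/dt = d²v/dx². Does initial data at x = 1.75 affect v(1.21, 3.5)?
Yes, for any finite x. The heat equation has infinite propagation speed, so all initial data affects all points at any t > 0.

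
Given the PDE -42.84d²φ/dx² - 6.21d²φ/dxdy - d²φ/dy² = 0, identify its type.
The second-order coefficients are A = -42.84, B = -6.21, C = -1. Since B² - 4AC = -132.7959 < 0, this is an elliptic PDE.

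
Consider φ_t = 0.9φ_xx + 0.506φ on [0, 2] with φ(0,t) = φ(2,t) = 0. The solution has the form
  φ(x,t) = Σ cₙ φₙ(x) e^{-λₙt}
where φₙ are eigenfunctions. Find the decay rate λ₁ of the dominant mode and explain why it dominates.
Eigenvalues: λₙ = 0.9n²π²/2² - 0.506.
First three modes:
  n=1: λ₁ = 0.9π²/2² - 0.506 ≈ 1.715
  n=2: λ₂ = 3.6π²/2² - 0.506 ≈ 8.377
  n=3: λ₃ = 8.1π²/2² - 0.506 ≈ 19.48
Since 0.9π²/2² ≈ 2.221 > 0.506, all λₙ > 0.
The n=1 mode decays slowest → dominates as t → ∞.
Asymptotic: φ ~ c₁ sin(πx/2) e^{-λ₁t} with decay rate λ₁ ≈ 1.715.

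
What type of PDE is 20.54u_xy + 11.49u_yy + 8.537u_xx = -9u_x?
Rewriting in standard form: 8.537u_xx + 20.54u_xy + 11.49u_yy + 9u_x = 0. With A = 8.537, B = 20.54, C = 11.49, the discriminant is 29.53108. This is a hyperbolic PDE.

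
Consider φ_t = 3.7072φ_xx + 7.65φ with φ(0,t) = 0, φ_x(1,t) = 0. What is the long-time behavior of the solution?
As t → ∞, φ → 0. Diffusion dominates reaction (r=7.65 < κπ²/(4L²)≈9.15); solution decays.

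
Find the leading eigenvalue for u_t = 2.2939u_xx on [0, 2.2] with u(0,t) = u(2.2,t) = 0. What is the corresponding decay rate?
Eigenvalues: λₙ = 2.2939n²π²/2.2².
First three modes:
  n=1: λ₁ = 2.2939π²/2.2² ≈ 4.678
  n=2: λ₂ = 9.1756π²/2.2² ≈ 18.711 (4× faster decay)
  n=3: λ₃ = 20.6451π²/2.2² ≈ 42.099 (9× faster decay)
As t → ∞, higher modes decay exponentially faster. The n=1 mode dominates: u ~ c₁ sin(πx/2.2) e^{-λ₁t}.
Decay rate: λ₁ = 2.2939π²/2.2² ≈ 4.678.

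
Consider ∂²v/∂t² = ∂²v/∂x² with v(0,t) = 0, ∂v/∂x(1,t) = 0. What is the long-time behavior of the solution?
As t → ∞, v oscillates (no decay). Energy is conserved; the solution oscillates indefinitely as standing waves.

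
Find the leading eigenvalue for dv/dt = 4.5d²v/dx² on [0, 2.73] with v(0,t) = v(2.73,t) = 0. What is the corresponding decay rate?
Eigenvalues: λₙ = 4.5n²π²/2.73².
First three modes:
  n=1: λ₁ = 4.5π²/2.73² ≈ 5.959
  n=2: λ₂ = 18π²/2.73² ≈ 23.837 (4× faster decay)
  n=3: λ₃ = 40.5π²/2.73² ≈ 53.633 (9× faster decay)
As t → ∞, higher modes decay exponentially faster. The n=1 mode dominates: v ~ c₁ sin(πx/2.73) e^{-λ₁t}.
Decay rate: λ₁ = 4.5π²/2.73² ≈ 5.959.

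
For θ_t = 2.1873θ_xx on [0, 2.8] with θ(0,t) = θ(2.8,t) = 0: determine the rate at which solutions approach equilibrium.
Eigenvalues: λₙ = 2.1873n²π²/2.8².
First three modes:
  n=1: λ₁ = 2.1873π²/2.8² ≈ 2.754
  n=2: λ₂ = 8.7492π²/2.8² ≈ 11.014 (4× faster decay)
  n=3: λ₃ = 19.6857π²/2.8² ≈ 24.782 (9× faster decay)
As t → ∞, higher modes decay exponentially faster. The n=1 mode dominates: θ ~ c₁ sin(πx/2.8) e^{-λ₁t}.
Decay rate: λ₁ = 2.1873π²/2.8² ≈ 2.754.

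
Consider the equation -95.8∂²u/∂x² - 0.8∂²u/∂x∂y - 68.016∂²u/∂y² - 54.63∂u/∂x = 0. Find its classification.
Elliptic. (A = -95.8, B = -0.8, C = -68.016 gives B² - 4AC = -26063.0912.)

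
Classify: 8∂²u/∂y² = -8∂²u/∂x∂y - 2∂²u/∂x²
Rewriting in standard form: 2∂²u/∂x² + 8∂²u/∂x∂y + 8∂²u/∂y² = 0. Parabolic (discriminant = 0).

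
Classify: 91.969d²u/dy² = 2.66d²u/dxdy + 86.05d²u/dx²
Rewriting in standard form: -86.05d²u/dx² - 2.66d²u/dxdy + 91.969d²u/dy² = 0. Hyperbolic (discriminant = 31662.8054).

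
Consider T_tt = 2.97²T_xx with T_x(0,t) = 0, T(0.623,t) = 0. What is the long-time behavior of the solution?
As t → ∞, T oscillates (no decay). Energy is conserved; the solution oscillates indefinitely as standing waves.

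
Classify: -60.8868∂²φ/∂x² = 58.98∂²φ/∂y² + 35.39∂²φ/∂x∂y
Rewriting in standard form: -60.8868∂²φ/∂x² - 35.39∂²φ/∂x∂y - 58.98∂²φ/∂y² = 0. Elliptic (discriminant = -13111.961756).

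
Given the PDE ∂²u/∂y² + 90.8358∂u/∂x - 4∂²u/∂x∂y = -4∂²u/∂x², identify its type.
Rewriting in standard form: 4∂²u/∂x² - 4∂²u/∂x∂y + ∂²u/∂y² + 90.8358∂u/∂x = 0. The second-order coefficients are A = 4, B = -4, C = 1. Since B² - 4AC = 0 = 0, this is a parabolic PDE.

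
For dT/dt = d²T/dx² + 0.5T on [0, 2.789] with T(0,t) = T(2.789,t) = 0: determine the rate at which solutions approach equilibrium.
Eigenvalues: λₙ = n²π²/2.789² - 0.5.
First three modes:
  n=1: λ₁ = π²/2.789² - 0.5 ≈ 0.769
  n=2: λ₂ = 4π²/2.789² - 0.5 ≈ 4.575
  n=3: λ₃ = 9π²/2.789² - 0.5 ≈ 10.919
Since π²/2.789² ≈ 1.269 > 0.5, all λₙ > 0.
The n=1 mode decays slowest → dominates as t → ∞.
Asymptotic: T ~ c₁ sin(πx/2.789) e^{-λ₁t} with decay rate λ₁ ≈ 0.769.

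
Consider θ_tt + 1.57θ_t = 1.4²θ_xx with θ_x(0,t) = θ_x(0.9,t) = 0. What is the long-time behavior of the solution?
As t → ∞, θ → constant (steady state). Damping (γ=1.57) dissipates the nonconstant modes; with Neumann BCs the spatial average obeys M''+γM'=0 and tends to a finite limit.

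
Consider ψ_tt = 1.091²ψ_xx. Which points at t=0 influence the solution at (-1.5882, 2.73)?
Domain of dependence: [-4.56663, 1.39023]. Signals travel at speed 1.091, so data within |x - -1.5882| ≤ 1.091·2.73 = 2.97843 can reach the point.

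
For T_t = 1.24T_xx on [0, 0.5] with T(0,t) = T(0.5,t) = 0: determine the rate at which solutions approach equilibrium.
Eigenvalues: λₙ = 1.24n²π²/0.5².
First three modes:
  n=1: λ₁ = 1.24π²/0.5² ≈ 48.953
  n=2: λ₂ = 4.96π²/0.5² ≈ 195.813 (4× faster decay)
  n=3: λ₃ = 11.16π²/0.5² ≈ 440.579 (9× faster decay)
As t → ∞, higher modes decay exponentially faster. The n=1 mode dominates: T ~ c₁ sin(πx/0.5) e^{-λ₁t}.
Decay rate: λ₁ = 1.24π²/0.5² ≈ 48.953.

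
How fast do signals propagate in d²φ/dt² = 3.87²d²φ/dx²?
Speed = 3.87. Information travels along characteristics x = x₀ ± 3.87t.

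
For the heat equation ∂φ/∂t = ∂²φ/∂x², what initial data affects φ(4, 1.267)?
The entire real line. The heat equation has infinite propagation speed: any initial disturbance instantly affects all points (though exponentially small far away).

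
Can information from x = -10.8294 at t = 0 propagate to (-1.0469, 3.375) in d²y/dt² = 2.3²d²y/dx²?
No. The domain of dependence is [-8.8094, 6.7156], and -10.8294 is outside this interval.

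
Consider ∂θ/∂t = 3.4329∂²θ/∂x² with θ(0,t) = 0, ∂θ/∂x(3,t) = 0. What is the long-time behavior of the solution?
As t → ∞, θ → 0. Heat escapes through the Dirichlet boundary.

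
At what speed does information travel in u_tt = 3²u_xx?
Speed = 3. Information travels along characteristics x = x₀ ± 3t.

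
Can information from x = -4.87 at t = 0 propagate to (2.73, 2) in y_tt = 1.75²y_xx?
No. The domain of dependence is [-0.77, 6.23], and -4.87 is outside this interval.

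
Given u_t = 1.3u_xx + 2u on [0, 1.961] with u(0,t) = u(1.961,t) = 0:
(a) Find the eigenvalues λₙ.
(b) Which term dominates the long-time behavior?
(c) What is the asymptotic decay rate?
Eigenvalues: λₙ = 1.3n²π²/1.961² - 2.
First three modes:
  n=1: λ₁ = 1.3π²/1.961² - 2 ≈ 1.336
  n=2: λ₂ = 5.2π²/1.961² - 2 ≈ 11.346
  n=3: λ₃ = 11.7π²/1.961² - 2 ≈ 28.028
Since 1.3π²/1.961² ≈ 3.336 > 2, all λₙ > 0.
The n=1 mode decays slowest → dominates as t → ∞.
Asymptotic: u ~ c₁ sin(πx/1.961) e^{-λ₁t} with decay rate λ₁ ≈ 1.336.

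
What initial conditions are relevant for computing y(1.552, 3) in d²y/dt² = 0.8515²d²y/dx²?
Domain of dependence: [-1.0025, 4.1065]. Signals travel at speed 0.8515, so data within |x - 1.552| ≤ 0.8515·3 = 2.5545 can reach the point.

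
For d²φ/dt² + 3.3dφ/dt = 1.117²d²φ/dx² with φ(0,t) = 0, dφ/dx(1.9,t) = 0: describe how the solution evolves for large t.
φ → 0. Damping (γ=3.3) dissipates energy; oscillations decay exponentially.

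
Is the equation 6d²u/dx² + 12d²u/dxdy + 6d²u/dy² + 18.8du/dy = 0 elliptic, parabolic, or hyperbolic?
Computing B² - 4AC with A = 6, B = 12, C = 6: discriminant = 0 (zero). Answer: parabolic.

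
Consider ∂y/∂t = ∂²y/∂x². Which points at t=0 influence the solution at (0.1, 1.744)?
The entire real line. The heat equation has infinite propagation speed: any initial disturbance instantly affects all points (though exponentially small far away).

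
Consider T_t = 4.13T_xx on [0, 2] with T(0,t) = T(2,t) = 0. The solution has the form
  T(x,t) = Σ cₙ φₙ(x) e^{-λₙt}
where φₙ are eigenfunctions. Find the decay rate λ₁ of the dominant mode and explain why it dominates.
Eigenvalues: λₙ = 4.13n²π²/2².
First three modes:
  n=1: λ₁ = 4.13π²/2² ≈ 10.19
  n=2: λ₂ = 16.52π²/2² ≈ 40.761 (4× faster decay)
  n=3: λ₃ = 37.17π²/2² ≈ 91.713 (9× faster decay)
As t → ∞, higher modes decay exponentially faster. The n=1 mode dominates: T ~ c₁ sin(πx/2) e^{-λ₁t}.
Decay rate: λ₁ = 4.13π²/2² ≈ 10.19.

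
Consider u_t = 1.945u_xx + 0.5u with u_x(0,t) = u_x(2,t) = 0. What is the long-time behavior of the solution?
As t → ∞, u grows unboundedly. With Neumann BCs the constant mode has diffusion eigenvalue 0, so any r > 0 makes it grow like e^(0.5t); solution grows exponentially.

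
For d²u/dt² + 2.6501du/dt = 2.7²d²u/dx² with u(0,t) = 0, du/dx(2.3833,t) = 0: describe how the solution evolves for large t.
u → 0. Damping (γ=2.6501) dissipates energy; oscillations decay exponentially.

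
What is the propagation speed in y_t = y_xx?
Infinite. The heat equation is parabolic, not hyperbolic, so disturbances propagate instantly.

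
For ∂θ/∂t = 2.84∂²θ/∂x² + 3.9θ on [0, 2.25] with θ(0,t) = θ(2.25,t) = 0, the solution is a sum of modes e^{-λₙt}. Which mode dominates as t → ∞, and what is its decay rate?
Eigenvalues: λₙ = 2.84n²π²/2.25² - 3.9.
First three modes:
  n=1: λ₁ = 2.84π²/2.25² - 3.9 ≈ 1.637
  n=2: λ₂ = 11.36π²/2.25² - 3.9 ≈ 18.247
  n=3: λ₃ = 25.56π²/2.25² - 3.9 ≈ 45.931
Since 2.84π²/2.25² ≈ 5.537 > 3.9, all λₙ > 0.
The n=1 mode decays slowest → dominates as t → ∞.
Asymptotic: θ ~ c₁ sin(πx/2.25) e^{-λ₁t} with decay rate λ₁ ≈ 1.637.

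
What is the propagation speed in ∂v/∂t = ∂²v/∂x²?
Infinite. The heat equation is parabolic, not hyperbolic, so disturbances propagate instantly.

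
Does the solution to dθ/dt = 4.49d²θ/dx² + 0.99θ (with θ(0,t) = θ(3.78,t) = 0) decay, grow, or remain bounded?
θ → 0. Diffusion dominates reaction (r=0.99 < κπ²/L²≈3.1); solution decays.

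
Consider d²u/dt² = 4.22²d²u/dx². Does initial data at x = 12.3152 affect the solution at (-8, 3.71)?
No. The domain of dependence is [-23.6562, 7.6562], and 12.3152 is outside this interval.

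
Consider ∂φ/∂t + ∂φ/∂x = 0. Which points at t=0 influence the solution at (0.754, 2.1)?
A single point: x = -1.346. The characteristic through (0.754, 2.1) is x - 1t = const, so x = 0.754 - 1·2.1 = -1.346.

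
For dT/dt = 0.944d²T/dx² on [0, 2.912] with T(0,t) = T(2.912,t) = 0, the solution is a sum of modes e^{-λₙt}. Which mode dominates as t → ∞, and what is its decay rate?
Eigenvalues: λₙ = 0.944n²π²/2.912².
First three modes:
  n=1: λ₁ = 0.944π²/2.912² ≈ 1.099
  n=2: λ₂ = 3.776π²/2.912² ≈ 4.395 (4× faster decay)
  n=3: λ₃ = 8.496π²/2.912² ≈ 9.889 (9× faster decay)
As t → ∞, higher modes decay exponentially faster. The n=1 mode dominates: T ~ c₁ sin(πx/2.912) e^{-λ₁t}.
Decay rate: λ₁ = 0.944π²/2.912² ≈ 1.099.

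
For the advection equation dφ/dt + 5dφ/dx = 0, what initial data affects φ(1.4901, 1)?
A single point: x = -3.5099. The characteristic through (1.4901, 1) is x - 5t = const, so x = 1.4901 - 5·1 = -3.5099.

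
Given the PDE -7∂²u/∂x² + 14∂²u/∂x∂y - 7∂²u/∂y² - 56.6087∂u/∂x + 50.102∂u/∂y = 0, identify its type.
The second-order coefficients are A = -7, B = 14, C = -7. Since B² - 4AC = 0 = 0, this is a parabolic PDE.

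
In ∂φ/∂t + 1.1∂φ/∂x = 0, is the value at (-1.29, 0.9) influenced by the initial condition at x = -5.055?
No. Only data at x = -2.28 affects (-1.29, 0.9). Advection has one-way propagation along characteristics.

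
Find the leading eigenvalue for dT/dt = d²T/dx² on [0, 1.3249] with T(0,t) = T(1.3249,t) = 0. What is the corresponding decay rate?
Eigenvalues: λₙ = n²π²/1.3249².
First three modes:
  n=1: λ₁ = π²/1.3249² ≈ 5.623
  n=2: λ₂ = 4π²/1.3249² ≈ 22.49 (4× faster decay)
  n=3: λ₃ = 9π²/1.3249² ≈ 50.603 (9× faster decay)
As t → ∞, higher modes decay exponentially faster. The n=1 mode dominates: T ~ c₁ sin(πx/1.3249) e^{-λ₁t}.
Decay rate: λ₁ = π²/1.3249² ≈ 5.623.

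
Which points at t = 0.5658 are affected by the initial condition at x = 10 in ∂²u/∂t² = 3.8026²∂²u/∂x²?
Domain of influence: [7.84848892, 12.15151108]. Data at x = 10 spreads outward at speed 3.8026.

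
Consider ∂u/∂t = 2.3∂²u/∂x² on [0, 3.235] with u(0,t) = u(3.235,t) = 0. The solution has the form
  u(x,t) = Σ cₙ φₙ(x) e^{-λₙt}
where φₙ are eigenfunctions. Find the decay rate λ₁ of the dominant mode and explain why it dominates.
Eigenvalues: λₙ = 2.3n²π²/3.235².
First three modes:
  n=1: λ₁ = 2.3π²/3.235² ≈ 2.169
  n=2: λ₂ = 9.2π²/3.235² ≈ 8.676 (4× faster decay)
  n=3: λ₃ = 20.7π²/3.235² ≈ 19.522 (9× faster decay)
As t → ∞, higher modes decay exponentially faster. The n=1 mode dominates: u ~ c₁ sin(πx/3.235) e^{-λ₁t}.
Decay rate: λ₁ = 2.3π²/3.235² ≈ 2.169.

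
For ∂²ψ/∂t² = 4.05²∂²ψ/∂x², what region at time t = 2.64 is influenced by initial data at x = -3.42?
Domain of influence: [-14.112, 7.272]. Data at x = -3.42 spreads outward at speed 4.05.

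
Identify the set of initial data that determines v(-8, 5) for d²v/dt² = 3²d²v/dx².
Domain of dependence: [-23, 7]. Signals travel at speed 3, so data within |x - -8| ≤ 3·5 = 15 can reach the point.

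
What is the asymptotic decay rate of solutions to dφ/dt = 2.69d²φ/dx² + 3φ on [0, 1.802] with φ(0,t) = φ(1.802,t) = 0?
Eigenvalues: λₙ = 2.69n²π²/1.802² - 3.
First three modes:
  n=1: λ₁ = 2.69π²/1.802² - 3 ≈ 5.176
  n=2: λ₂ = 10.76π²/1.802² - 3 ≈ 29.704
  n=3: λ₃ = 24.21π²/1.802² - 3 ≈ 70.584
Since 2.69π²/1.802² ≈ 8.176 > 3, all λₙ > 0.
The n=1 mode decays slowest → dominates as t → ∞.
Asymptotic: φ ~ c₁ sin(πx/1.802) e^{-λ₁t} with decay rate λ₁ ≈ 5.176.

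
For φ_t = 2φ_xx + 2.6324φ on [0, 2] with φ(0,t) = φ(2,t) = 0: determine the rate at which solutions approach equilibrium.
Eigenvalues: λₙ = 2n²π²/2² - 2.6324.
First three modes:
  n=1: λ₁ = 2π²/2² - 2.6324 ≈ 2.302
  n=2: λ₂ = 8π²/2² - 2.6324 ≈ 17.107
  n=3: λ₃ = 18π²/2² - 2.6324 ≈ 41.781
Since 2π²/2² ≈ 4.935 > 2.6324, all λₙ > 0.
The n=1 mode decays slowest → dominates as t → ∞.
Asymptotic: φ ~ c₁ sin(πx/2) e^{-λ₁t} with decay rate λ₁ ≈ 2.302.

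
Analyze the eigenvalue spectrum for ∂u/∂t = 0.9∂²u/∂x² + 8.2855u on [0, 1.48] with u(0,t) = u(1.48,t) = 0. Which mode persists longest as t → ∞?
Eigenvalues: λₙ = 0.9n²π²/1.48² - 8.2855.
First three modes:
  n=1: λ₁ = 0.9π²/1.48² - 8.2855 ≈ -4.23
  n=2: λ₂ = 3.6π²/1.48² - 8.2855 ≈ 7.936
  n=3: λ₃ = 8.1π²/1.48² - 8.2855 ≈ 28.212
Since 0.9π²/1.48² ≈ 4.055 < 8.2855, λ₁ < 0.
The n=1 mode grows fastest (−λₙ is largest for n=1) → dominates.
Asymptotic: u ~ c₁ sin(πx/1.48) e^{4.23t} (exponential growth at rate −λ₁ ≈ 4.23).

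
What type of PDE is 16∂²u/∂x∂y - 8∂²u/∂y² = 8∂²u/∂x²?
Rewriting in standard form: -8∂²u/∂x² + 16∂²u/∂x∂y - 8∂²u/∂y² = 0. With A = -8, B = 16, C = -8, the discriminant is 0. This is a parabolic PDE.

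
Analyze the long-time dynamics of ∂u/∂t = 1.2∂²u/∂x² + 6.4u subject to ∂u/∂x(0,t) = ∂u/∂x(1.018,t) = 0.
Long-time behavior: u grows unboundedly. With Neumann BCs the constant mode has diffusion eigenvalue 0, so any r > 0 makes it grow like e^(6.4t); solution grows exponentially.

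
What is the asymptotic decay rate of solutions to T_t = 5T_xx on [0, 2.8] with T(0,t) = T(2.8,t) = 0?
Eigenvalues: λₙ = 5n²π²/2.8².
First three modes:
  n=1: λ₁ = 5π²/2.8² ≈ 6.294
  n=2: λ₂ = 20π²/2.8² ≈ 25.178 (4× faster decay)
  n=3: λ₃ = 45π²/2.8² ≈ 56.65 (9× faster decay)
As t → ∞, higher modes decay exponentially faster. The n=1 mode dominates: T ~ c₁ sin(πx/2.8) e^{-λ₁t}.
Decay rate: λ₁ = 5π²/2.8² ≈ 6.294.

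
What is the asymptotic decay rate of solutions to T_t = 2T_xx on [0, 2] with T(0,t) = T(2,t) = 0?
Eigenvalues: λₙ = 2n²π²/2².
First three modes:
  n=1: λ₁ = 2π²/2² ≈ 4.935
  n=2: λ₂ = 8π²/2² ≈ 19.739 (4× faster decay)
  n=3: λ₃ = 18π²/2² ≈ 44.413 (9× faster decay)
As t → ∞, higher modes decay exponentially faster. The n=1 mode dominates: T ~ c₁ sin(πx/2) e^{-λ₁t}.
Decay rate: λ₁ = 2π²/2² ≈ 4.935.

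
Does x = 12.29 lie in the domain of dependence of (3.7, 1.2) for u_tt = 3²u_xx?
No. The domain of dependence is [0.1, 7.3], and 12.29 is outside this interval.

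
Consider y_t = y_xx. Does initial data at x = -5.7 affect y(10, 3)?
Yes, for any finite x. The heat equation has infinite propagation speed, so all initial data affects all points at any t > 0.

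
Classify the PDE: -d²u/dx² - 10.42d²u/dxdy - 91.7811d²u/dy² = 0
A = -1, B = -10.42, C = -91.7811. Discriminant B² - 4AC = -258.548. Since -258.548 < 0, elliptic.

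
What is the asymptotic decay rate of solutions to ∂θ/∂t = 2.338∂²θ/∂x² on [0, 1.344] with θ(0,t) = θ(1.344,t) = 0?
Eigenvalues: λₙ = 2.338n²π²/1.344².
First three modes:
  n=1: λ₁ = 2.338π²/1.344² ≈ 12.775
  n=2: λ₂ = 9.352π²/1.344² ≈ 51.098 (4× faster decay)
  n=3: λ₃ = 21.042π²/1.344² ≈ 114.971 (9× faster decay)
As t → ∞, higher modes decay exponentially faster. The n=1 mode dominates: θ ~ c₁ sin(πx/1.344) e^{-λ₁t}.
Decay rate: λ₁ = 2.338π²/1.344² ≈ 12.775.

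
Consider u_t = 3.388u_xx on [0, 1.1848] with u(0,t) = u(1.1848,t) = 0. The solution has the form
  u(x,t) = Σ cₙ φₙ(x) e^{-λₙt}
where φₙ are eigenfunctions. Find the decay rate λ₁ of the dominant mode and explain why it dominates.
Eigenvalues: λₙ = 3.388n²π²/1.1848².
First three modes:
  n=1: λ₁ = 3.388π²/1.1848² ≈ 23.821
  n=2: λ₂ = 13.552π²/1.1848² ≈ 95.282 (4× faster decay)
  n=3: λ₃ = 30.492π²/1.1848² ≈ 214.386 (9× faster decay)
As t → ∞, higher modes decay exponentially faster. The n=1 mode dominates: u ~ c₁ sin(πx/1.1848) e^{-λ₁t}.
Decay rate: λ₁ = 3.388π²/1.1848² ≈ 23.821.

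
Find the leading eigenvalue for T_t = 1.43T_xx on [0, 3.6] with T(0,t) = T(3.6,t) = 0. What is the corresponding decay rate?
Eigenvalues: λₙ = 1.43n²π²/3.6².
First three modes:
  n=1: λ₁ = 1.43π²/3.6² ≈ 1.089
  n=2: λ₂ = 5.72π²/3.6² ≈ 4.356 (4× faster decay)
  n=3: λ₃ = 12.87π²/3.6² ≈ 9.801 (9× faster decay)
As t → ∞, higher modes decay exponentially faster. The n=1 mode dominates: T ~ c₁ sin(πx/3.6) e^{-λ₁t}.
Decay rate: λ₁ = 1.43π²/3.6² ≈ 1.089.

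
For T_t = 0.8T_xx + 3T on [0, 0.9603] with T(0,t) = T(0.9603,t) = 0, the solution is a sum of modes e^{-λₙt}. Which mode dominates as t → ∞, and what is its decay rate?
Eigenvalues: λₙ = 0.8n²π²/0.9603² - 3.
First three modes:
  n=1: λ₁ = 0.8π²/0.9603² - 3 ≈ 5.562
  n=2: λ₂ = 3.2π²/0.9603² - 3 ≈ 31.248
  n=3: λ₃ = 7.2π²/0.9603² - 3 ≈ 74.058
Since 0.8π²/0.9603² ≈ 8.562 > 3, all λₙ > 0.
The n=1 mode decays slowest → dominates as t → ∞.
Asymptotic: T ~ c₁ sin(πx/0.9603) e^{-λ₁t} with decay rate λ₁ ≈ 5.562.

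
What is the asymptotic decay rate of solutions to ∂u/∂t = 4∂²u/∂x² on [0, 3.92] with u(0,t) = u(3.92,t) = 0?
Eigenvalues: λₙ = 4n²π²/3.92².
First three modes:
  n=1: λ₁ = 4π²/3.92² ≈ 2.569
  n=2: λ₂ = 16π²/3.92² ≈ 10.277 (4× faster decay)
  n=3: λ₃ = 36π²/3.92² ≈ 23.122 (9× faster decay)
As t → ∞, higher modes decay exponentially faster. The n=1 mode dominates: u ~ c₁ sin(πx/3.92) e^{-λ₁t}.
Decay rate: λ₁ = 4π²/3.92² ≈ 2.569.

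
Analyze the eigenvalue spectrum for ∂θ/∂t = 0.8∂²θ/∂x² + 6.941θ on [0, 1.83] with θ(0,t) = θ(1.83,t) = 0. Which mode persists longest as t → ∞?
Eigenvalues: λₙ = 0.8n²π²/1.83² - 6.941.
First three modes:
  n=1: λ₁ = 0.8π²/1.83² - 6.941 ≈ -4.583
  n=2: λ₂ = 3.2π²/1.83² - 6.941 ≈ 2.49
  n=3: λ₃ = 7.2π²/1.83² - 6.941 ≈ 14.278
Since 0.8π²/1.83² ≈ 2.358 < 6.941, λ₁ < 0.
The n=1 mode grows fastest (−λₙ is largest for n=1) → dominates.
Asymptotic: θ ~ c₁ sin(πx/1.83) e^{4.583t} (exponential growth at rate −λ₁ ≈ 4.583).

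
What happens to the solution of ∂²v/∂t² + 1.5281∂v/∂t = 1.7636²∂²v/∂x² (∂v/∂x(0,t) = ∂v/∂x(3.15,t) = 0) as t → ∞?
v → constant (steady state). Damping (γ=1.5281) dissipates the nonconstant modes; with Neumann BCs the spatial average obeys M''+γM'=0 and tends to a finite limit.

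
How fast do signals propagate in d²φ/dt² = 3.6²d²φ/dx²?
Speed = 3.6. Information travels along characteristics x = x₀ ± 3.6t.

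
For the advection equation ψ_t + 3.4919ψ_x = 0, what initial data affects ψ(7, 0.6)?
A single point: x = 4.90486. The characteristic through (7, 0.6) is x - 3.4919t = const, so x = 7 - 3.4919·0.6 = 4.90486.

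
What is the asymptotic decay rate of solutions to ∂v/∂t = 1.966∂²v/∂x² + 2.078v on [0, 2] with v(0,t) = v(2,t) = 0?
Eigenvalues: λₙ = 1.966n²π²/2² - 2.078.
First three modes:
  n=1: λ₁ = 1.966π²/2² - 2.078 ≈ 2.773
  n=2: λ₂ = 7.864π²/2² - 2.078 ≈ 17.326
  n=3: λ₃ = 17.694π²/2² - 2.078 ≈ 41.58
Since 1.966π²/2² ≈ 4.851 > 2.078, all λₙ > 0.
The n=1 mode decays slowest → dominates as t → ∞.
Asymptotic: v ~ c₁ sin(πx/2) e^{-λ₁t} with decay rate λ₁ ≈ 2.773.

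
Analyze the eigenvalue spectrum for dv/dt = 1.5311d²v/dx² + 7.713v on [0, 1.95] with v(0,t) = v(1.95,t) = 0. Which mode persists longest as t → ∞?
Eigenvalues: λₙ = 1.5311n²π²/1.95² - 7.713.
First three modes:
  n=1: λ₁ = 1.5311π²/1.95² - 7.713 ≈ -3.739
  n=2: λ₂ = 6.1244π²/1.95² - 7.713 ≈ 8.183
  n=3: λ₃ = 13.7799π²/1.95² - 7.713 ≈ 28.054
Since 1.5311π²/1.95² ≈ 3.974 < 7.713, λ₁ < 0.
The n=1 mode grows fastest (−λₙ is largest for n=1) → dominates.
Asymptotic: v ~ c₁ sin(πx/1.95) e^{3.739t} (exponential growth at rate −λ₁ ≈ 3.739).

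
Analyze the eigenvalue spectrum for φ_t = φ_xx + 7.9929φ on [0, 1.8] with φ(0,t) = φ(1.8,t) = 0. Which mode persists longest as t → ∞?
Eigenvalues: λₙ = n²π²/1.8² - 7.9929.
First three modes:
  n=1: λ₁ = π²/1.8² - 7.9929 ≈ -4.947
  n=2: λ₂ = 4π²/1.8² - 7.9929 ≈ 4.192
  n=3: λ₃ = 9π²/1.8² - 7.9929 ≈ 19.423
Since π²/1.8² ≈ 3.046 < 7.9929, λ₁ < 0.
The n=1 mode grows fastest (−λₙ is largest for n=1) → dominates.
Asymptotic: φ ~ c₁ sin(πx/1.8) e^{4.947t} (exponential growth at rate −λ₁ ≈ 4.947).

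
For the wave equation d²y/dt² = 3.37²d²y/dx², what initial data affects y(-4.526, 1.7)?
Domain of dependence: [-10.255, 1.203]. Signals travel at speed 3.37, so data within |x - -4.526| ≤ 3.37·1.7 = 5.729 can reach the point.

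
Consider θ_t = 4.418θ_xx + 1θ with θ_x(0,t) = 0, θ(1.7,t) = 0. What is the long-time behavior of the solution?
As t → ∞, θ → 0. Diffusion dominates reaction (r=1 < κπ²/(4L²)≈3.77); solution decays.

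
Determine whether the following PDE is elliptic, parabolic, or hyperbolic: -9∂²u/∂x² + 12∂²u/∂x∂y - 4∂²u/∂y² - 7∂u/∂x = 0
Coefficients: A = -9, B = 12, C = -4. B² - 4AC = 0, which is zero, so the equation is parabolic.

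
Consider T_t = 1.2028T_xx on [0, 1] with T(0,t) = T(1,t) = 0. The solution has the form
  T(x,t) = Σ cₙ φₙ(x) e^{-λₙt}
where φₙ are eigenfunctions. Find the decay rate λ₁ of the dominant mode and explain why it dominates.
Eigenvalues: λₙ = 1.2028n²π².
First three modes:
  n=1: λ₁ = 1.2028π² ≈ 11.871
  n=2: λ₂ = 4.8112π² ≈ 47.485 (4× faster decay)
  n=3: λ₃ = 10.8252π² ≈ 106.84 (9× faster decay)
As t → ∞, higher modes decay exponentially faster. The n=1 mode dominates: T ~ c₁ sin(πx) e^{-λ₁t}.
Decay rate: λ₁ = 1.2028π² ≈ 11.871.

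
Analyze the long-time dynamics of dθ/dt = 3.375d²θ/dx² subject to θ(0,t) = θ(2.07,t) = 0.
Long-time behavior: θ → 0. Heat diffuses out through both boundaries.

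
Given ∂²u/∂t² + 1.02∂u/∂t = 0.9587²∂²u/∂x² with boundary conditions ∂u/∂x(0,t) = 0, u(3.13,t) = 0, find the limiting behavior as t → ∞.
u → 0. Damping (γ=1.02) dissipates energy; oscillations decay exponentially.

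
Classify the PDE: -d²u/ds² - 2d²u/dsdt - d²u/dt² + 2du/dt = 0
A = -1, B = -2, C = -1. Discriminant B² - 4AC = 0. Since 0 = 0, parabolic.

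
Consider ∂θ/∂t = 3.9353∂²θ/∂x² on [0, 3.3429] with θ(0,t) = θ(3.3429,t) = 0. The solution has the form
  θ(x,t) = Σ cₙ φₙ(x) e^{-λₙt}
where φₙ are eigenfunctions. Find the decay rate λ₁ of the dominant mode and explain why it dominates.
Eigenvalues: λₙ = 3.9353n²π²/3.3429².
First three modes:
  n=1: λ₁ = 3.9353π²/3.3429² ≈ 3.476
  n=2: λ₂ = 15.7412π²/3.3429² ≈ 13.902 (4× faster decay)
  n=3: λ₃ = 35.4177π²/3.3429² ≈ 31.28 (9× faster decay)
As t → ∞, higher modes decay exponentially faster. The n=1 mode dominates: θ ~ c₁ sin(πx/3.3429) e^{-λ₁t}.
Decay rate: λ₁ = 3.9353π²/3.3429² ≈ 3.476.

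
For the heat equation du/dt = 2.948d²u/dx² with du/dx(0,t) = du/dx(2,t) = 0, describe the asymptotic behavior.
u → constant (steady state). Heat is conserved (no flux at boundaries); solution approaches the spatial average.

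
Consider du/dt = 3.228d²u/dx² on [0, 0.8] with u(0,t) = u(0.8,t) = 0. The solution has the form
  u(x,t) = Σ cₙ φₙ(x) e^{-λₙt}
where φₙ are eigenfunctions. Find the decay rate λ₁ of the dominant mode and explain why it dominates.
Eigenvalues: λₙ = 3.228n²π²/0.8².
First three modes:
  n=1: λ₁ = 3.228π²/0.8² ≈ 49.78
  n=2: λ₂ = 12.912π²/0.8² ≈ 199.119 (4× faster decay)
  n=3: λ₃ = 29.052π²/0.8² ≈ 448.018 (9× faster decay)
As t → ∞, higher modes decay exponentially faster. The n=1 mode dominates: u ~ c₁ sin(πx/0.8) e^{-λ₁t}.
Decay rate: λ₁ = 3.228π²/0.8² ≈ 49.78.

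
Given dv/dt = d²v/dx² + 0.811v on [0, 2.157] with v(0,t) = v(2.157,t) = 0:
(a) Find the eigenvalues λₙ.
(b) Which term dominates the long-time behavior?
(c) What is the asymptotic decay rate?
Eigenvalues: λₙ = n²π²/2.157² - 0.811.
First three modes:
  n=1: λ₁ = π²/2.157² - 0.811 ≈ 1.31
  n=2: λ₂ = 4π²/2.157² - 0.811 ≈ 7.674
  n=3: λ₃ = 9π²/2.157² - 0.811 ≈ 18.281
Since π²/2.157² ≈ 2.121 > 0.811, all λₙ > 0.
The n=1 mode decays slowest → dominates as t → ∞.
Asymptotic: v ~ c₁ sin(πx/2.157) e^{-λ₁t} with decay rate λ₁ ≈ 1.31.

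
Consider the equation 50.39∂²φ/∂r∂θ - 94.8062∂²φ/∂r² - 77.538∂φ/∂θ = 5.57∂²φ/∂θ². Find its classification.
Rewriting in standard form: -94.8062∂²φ/∂r² + 50.39∂²φ/∂r∂θ - 5.57∂²φ/∂θ² - 77.538∂φ/∂θ = 0. Hyperbolic. (A = -94.8062, B = 50.39, C = -5.57 gives B² - 4AC = 426.869964.)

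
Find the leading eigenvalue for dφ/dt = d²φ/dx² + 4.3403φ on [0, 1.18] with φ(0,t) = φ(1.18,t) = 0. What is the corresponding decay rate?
Eigenvalues: λₙ = n²π²/1.18² - 4.3403.
First three modes:
  n=1: λ₁ = π²/1.18² - 4.3403 ≈ 2.748
  n=2: λ₂ = 4π²/1.18² - 4.3403 ≈ 24.012
  n=3: λ₃ = 9π²/1.18² - 4.3403 ≈ 59.453
Since π²/1.18² ≈ 7.088 > 4.3403, all λₙ > 0.
The n=1 mode decays slowest → dominates as t → ∞.
Asymptotic: φ ~ c₁ sin(πx/1.18) e^{-λ₁t} with decay rate λ₁ ≈ 2.748.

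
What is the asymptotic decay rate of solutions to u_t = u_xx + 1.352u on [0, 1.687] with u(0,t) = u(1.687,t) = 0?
Eigenvalues: λₙ = n²π²/1.687² - 1.352.
First three modes:
  n=1: λ₁ = π²/1.687² - 1.352 ≈ 2.116
  n=2: λ₂ = 4π²/1.687² - 1.352 ≈ 12.52
  n=3: λ₃ = 9π²/1.687² - 1.352 ≈ 29.859
Since π²/1.687² ≈ 3.468 > 1.352, all λₙ > 0.
The n=1 mode decays slowest → dominates as t → ∞.
Asymptotic: u ~ c₁ sin(πx/1.687) e^{-λ₁t} with decay rate λ₁ ≈ 2.116.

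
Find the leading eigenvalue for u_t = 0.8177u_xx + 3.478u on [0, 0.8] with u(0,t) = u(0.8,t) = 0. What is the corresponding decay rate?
Eigenvalues: λₙ = 0.8177n²π²/0.8² - 3.478.
First three modes:
  n=1: λ₁ = 0.8177π²/0.8² - 3.478 ≈ 9.132
  n=2: λ₂ = 3.2708π²/0.8² - 3.478 ≈ 46.962
  n=3: λ₃ = 7.3593π²/0.8² - 3.478 ≈ 110.012
Since 0.8177π²/0.8² ≈ 12.61 > 3.478, all λₙ > 0.
The n=1 mode decays slowest → dominates as t → ∞.
Asymptotic: u ~ c₁ sin(πx/0.8) e^{-λ₁t} with decay rate λ₁ ≈ 9.132.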